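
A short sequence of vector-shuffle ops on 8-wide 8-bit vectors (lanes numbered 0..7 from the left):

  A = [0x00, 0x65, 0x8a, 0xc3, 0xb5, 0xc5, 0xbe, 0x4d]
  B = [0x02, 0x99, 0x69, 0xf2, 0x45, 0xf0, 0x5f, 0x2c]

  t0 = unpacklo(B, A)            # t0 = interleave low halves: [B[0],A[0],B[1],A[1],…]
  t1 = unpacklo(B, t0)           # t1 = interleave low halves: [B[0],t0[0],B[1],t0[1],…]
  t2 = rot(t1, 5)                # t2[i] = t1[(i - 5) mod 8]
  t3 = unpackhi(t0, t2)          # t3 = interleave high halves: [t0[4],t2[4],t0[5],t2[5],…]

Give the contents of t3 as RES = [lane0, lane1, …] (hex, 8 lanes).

→ t0 |02|00|99|65|69|8a|f2|c3|
→ t1 |02|02|99|00|69|99|f2|65|
→ t2 |00|69|99|f2|65|02|02|99|
→ t3 |69|65|8a|02|f2|02|c3|99|

RES = [ 0x69  0x65  0x8a  0x02  0xf2  0x02  0xc3  0x99 ]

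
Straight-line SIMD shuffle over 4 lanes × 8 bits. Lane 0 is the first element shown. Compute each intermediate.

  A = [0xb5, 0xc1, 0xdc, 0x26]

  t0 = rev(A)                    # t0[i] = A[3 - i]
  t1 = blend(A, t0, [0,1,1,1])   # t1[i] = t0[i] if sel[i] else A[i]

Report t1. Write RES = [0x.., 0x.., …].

RES = [0xb5, 0xdc, 0xc1, 0xb5]

t0 = [0x26, 0xdc, 0xc1, 0xb5]
t1 = [0xb5, 0xdc, 0xc1, 0xb5]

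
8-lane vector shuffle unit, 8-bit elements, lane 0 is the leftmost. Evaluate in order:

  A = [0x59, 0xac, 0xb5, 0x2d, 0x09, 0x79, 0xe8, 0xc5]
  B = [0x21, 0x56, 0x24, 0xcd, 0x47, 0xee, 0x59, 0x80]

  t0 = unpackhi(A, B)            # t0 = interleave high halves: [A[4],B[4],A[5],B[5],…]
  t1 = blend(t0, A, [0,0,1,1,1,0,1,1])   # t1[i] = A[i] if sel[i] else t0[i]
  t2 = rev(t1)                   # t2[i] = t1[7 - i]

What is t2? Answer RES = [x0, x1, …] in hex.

RES = [0xc5, 0xe8, 0x59, 0x09, 0x2d, 0xb5, 0x47, 0x09]

→ t0 |09|47|79|ee|e8|59|c5|80|
→ t1 |09|47|b5|2d|09|59|e8|c5|
→ t2 |c5|e8|59|09|2d|b5|47|09|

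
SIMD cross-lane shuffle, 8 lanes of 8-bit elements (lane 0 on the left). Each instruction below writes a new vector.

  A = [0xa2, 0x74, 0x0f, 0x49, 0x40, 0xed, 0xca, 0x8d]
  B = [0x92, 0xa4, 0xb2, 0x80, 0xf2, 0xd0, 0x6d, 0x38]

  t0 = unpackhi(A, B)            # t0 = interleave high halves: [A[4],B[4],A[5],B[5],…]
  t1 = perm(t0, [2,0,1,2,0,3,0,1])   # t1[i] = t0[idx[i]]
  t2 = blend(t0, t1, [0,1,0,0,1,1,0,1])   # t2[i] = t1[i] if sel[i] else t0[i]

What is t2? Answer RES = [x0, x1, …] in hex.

RES = [0x40, 0x40, 0xed, 0xd0, 0x40, 0xd0, 0x8d, 0xf2]

  t0: 40 f2 ed d0 ca 6d 8d 38
  t1: ed 40 f2 ed 40 d0 40 f2
  t2: 40 40 ed d0 40 d0 8d f2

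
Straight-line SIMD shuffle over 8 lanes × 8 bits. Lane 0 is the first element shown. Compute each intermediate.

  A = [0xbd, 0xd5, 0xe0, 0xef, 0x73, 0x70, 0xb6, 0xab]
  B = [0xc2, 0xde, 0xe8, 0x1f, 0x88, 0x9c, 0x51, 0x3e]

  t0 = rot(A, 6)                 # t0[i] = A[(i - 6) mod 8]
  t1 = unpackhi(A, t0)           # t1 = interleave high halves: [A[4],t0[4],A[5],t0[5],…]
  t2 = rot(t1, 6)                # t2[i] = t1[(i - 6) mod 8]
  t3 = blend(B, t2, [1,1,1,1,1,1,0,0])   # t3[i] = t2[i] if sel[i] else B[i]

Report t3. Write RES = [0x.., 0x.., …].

t0 = [0xe0, 0xef, 0x73, 0x70, 0xb6, 0xab, 0xbd, 0xd5]
t1 = [0x73, 0xb6, 0x70, 0xab, 0xb6, 0xbd, 0xab, 0xd5]
t2 = [0x70, 0xab, 0xb6, 0xbd, 0xab, 0xd5, 0x73, 0xb6]
t3 = [0x70, 0xab, 0xb6, 0xbd, 0xab, 0xd5, 0x51, 0x3e]

RES = [ 0x70  0xab  0xb6  0xbd  0xab  0xd5  0x51  0x3e ]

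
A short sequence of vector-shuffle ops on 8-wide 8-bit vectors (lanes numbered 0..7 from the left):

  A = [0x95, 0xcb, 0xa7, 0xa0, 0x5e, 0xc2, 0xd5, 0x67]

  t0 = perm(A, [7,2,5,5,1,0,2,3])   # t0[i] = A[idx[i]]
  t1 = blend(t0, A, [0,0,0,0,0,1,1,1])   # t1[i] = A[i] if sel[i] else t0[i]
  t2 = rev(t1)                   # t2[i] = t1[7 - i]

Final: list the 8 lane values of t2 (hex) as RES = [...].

t0 = [0x67, 0xa7, 0xc2, 0xc2, 0xcb, 0x95, 0xa7, 0xa0]
t1 = [0x67, 0xa7, 0xc2, 0xc2, 0xcb, 0xc2, 0xd5, 0x67]
t2 = [0x67, 0xd5, 0xc2, 0xcb, 0xc2, 0xc2, 0xa7, 0x67]

RES = [ 0x67  0xd5  0xc2  0xcb  0xc2  0xc2  0xa7  0x67 ]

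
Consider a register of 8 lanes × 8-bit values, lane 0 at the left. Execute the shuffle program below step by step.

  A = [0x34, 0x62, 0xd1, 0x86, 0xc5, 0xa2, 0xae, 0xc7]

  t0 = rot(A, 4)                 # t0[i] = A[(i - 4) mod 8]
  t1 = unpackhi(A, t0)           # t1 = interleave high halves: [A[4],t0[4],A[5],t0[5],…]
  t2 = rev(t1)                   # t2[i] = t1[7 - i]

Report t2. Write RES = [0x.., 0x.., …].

RES = [0x86, 0xc7, 0xd1, 0xae, 0x62, 0xa2, 0x34, 0xc5]

t0 = [0xc5, 0xa2, 0xae, 0xc7, 0x34, 0x62, 0xd1, 0x86]
t1 = [0xc5, 0x34, 0xa2, 0x62, 0xae, 0xd1, 0xc7, 0x86]
t2 = [0x86, 0xc7, 0xd1, 0xae, 0x62, 0xa2, 0x34, 0xc5]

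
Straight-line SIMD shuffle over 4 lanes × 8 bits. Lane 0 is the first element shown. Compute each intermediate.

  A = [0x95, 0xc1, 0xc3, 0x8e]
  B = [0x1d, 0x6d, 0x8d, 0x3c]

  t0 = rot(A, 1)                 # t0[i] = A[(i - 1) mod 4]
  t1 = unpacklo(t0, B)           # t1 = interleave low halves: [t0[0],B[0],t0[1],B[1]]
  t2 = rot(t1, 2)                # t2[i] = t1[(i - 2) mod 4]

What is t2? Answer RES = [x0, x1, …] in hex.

t0 = [0x8e, 0x95, 0xc1, 0xc3]
t1 = [0x8e, 0x1d, 0x95, 0x6d]
t2 = [0x95, 0x6d, 0x8e, 0x1d]

RES = [ 0x95  0x6d  0x8e  0x1d ]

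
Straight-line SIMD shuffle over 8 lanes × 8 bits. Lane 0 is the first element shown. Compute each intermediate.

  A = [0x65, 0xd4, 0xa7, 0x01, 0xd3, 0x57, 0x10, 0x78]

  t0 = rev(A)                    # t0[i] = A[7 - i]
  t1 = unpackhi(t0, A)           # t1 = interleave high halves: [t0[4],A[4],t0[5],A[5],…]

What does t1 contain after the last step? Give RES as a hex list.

→ t0 |78|10|57|d3|01|a7|d4|65|
→ t1 |01|d3|a7|57|d4|10|65|78|

RES = [0x01, 0xd3, 0xa7, 0x57, 0xd4, 0x10, 0x65, 0x78]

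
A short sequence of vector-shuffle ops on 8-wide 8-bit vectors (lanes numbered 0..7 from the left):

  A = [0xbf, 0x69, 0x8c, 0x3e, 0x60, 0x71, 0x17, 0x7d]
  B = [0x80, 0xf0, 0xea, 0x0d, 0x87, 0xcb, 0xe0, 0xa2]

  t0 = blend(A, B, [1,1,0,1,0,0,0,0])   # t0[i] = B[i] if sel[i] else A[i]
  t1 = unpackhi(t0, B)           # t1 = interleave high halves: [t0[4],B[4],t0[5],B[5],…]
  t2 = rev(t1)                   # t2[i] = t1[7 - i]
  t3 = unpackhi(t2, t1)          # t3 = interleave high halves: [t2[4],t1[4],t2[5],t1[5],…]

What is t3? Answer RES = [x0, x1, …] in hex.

RES = [0xcb, 0x17, 0x71, 0xe0, 0x87, 0x7d, 0x60, 0xa2]

→ t0 |80|f0|8c|0d|60|71|17|7d|
→ t1 |60|87|71|cb|17|e0|7d|a2|
→ t2 |a2|7d|e0|17|cb|71|87|60|
→ t3 |cb|17|71|e0|87|7d|60|a2|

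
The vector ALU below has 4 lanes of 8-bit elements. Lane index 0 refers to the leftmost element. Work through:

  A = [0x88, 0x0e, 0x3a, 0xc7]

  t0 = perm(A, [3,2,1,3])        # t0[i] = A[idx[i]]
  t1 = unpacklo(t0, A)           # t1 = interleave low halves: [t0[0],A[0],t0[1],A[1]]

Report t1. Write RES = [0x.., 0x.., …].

→ t0 |c7|3a|0e|c7|
→ t1 |c7|88|3a|0e|

RES = [0xc7, 0x88, 0x3a, 0x0e]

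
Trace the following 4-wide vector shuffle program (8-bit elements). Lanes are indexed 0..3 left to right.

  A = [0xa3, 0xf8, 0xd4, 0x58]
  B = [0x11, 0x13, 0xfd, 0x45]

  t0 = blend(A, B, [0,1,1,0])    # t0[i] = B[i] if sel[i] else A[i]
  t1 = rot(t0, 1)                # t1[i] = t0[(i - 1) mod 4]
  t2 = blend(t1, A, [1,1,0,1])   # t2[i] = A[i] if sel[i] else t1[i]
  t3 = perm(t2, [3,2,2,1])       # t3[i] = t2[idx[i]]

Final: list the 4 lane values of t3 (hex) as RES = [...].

→ t0 |a3|13|fd|58|
→ t1 |58|a3|13|fd|
→ t2 |a3|f8|13|58|
→ t3 |58|13|13|f8|

RES = [0x58, 0x13, 0x13, 0xf8]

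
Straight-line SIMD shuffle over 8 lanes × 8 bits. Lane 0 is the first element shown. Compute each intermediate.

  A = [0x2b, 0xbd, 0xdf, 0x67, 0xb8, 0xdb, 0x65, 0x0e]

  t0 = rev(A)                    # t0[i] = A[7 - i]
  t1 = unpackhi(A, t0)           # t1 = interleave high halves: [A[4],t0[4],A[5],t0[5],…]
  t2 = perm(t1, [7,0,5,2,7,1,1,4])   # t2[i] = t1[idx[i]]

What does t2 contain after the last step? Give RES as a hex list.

RES = [0x2b, 0xb8, 0xbd, 0xdb, 0x2b, 0x67, 0x67, 0x65]

t0 = [0x0e, 0x65, 0xdb, 0xb8, 0x67, 0xdf, 0xbd, 0x2b]
t1 = [0xb8, 0x67, 0xdb, 0xdf, 0x65, 0xbd, 0x0e, 0x2b]
t2 = [0x2b, 0xb8, 0xbd, 0xdb, 0x2b, 0x67, 0x67, 0x65]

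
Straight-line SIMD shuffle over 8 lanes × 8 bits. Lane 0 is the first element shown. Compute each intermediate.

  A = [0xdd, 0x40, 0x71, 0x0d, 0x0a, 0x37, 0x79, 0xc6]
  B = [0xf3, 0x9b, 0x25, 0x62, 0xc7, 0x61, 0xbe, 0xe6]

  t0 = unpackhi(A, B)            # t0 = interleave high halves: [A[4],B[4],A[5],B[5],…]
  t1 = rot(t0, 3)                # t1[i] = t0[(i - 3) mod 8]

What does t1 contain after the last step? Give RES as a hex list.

→ t0 |0a|c7|37|61|79|be|c6|e6|
→ t1 |be|c6|e6|0a|c7|37|61|79|

RES = [ 0xbe  0xc6  0xe6  0x0a  0xc7  0x37  0x61  0x79 ]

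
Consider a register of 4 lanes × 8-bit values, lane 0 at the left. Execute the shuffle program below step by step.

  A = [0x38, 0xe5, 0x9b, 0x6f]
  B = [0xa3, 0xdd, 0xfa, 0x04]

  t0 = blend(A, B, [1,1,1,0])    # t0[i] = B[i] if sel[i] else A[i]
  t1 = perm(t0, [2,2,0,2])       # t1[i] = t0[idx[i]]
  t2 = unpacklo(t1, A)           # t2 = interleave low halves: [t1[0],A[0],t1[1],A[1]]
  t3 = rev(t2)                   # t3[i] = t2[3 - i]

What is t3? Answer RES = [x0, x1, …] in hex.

RES = [0xe5, 0xfa, 0x38, 0xfa]

t0 = [0xa3, 0xdd, 0xfa, 0x6f]
t1 = [0xfa, 0xfa, 0xa3, 0xfa]
t2 = [0xfa, 0x38, 0xfa, 0xe5]
t3 = [0xe5, 0xfa, 0x38, 0xfa]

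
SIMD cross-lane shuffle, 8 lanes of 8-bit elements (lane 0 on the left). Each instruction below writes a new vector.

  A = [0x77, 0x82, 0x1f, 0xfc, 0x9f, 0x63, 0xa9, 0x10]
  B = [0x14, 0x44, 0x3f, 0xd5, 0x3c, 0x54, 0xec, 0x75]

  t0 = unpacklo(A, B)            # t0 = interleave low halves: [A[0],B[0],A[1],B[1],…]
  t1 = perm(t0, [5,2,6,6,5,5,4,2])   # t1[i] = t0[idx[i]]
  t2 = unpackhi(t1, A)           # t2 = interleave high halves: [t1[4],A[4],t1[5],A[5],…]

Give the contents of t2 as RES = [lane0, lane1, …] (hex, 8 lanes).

→ t0 |77|14|82|44|1f|3f|fc|d5|
→ t1 |3f|82|fc|fc|3f|3f|1f|82|
→ t2 |3f|9f|3f|63|1f|a9|82|10|

RES = [0x3f, 0x9f, 0x3f, 0x63, 0x1f, 0xa9, 0x82, 0x10]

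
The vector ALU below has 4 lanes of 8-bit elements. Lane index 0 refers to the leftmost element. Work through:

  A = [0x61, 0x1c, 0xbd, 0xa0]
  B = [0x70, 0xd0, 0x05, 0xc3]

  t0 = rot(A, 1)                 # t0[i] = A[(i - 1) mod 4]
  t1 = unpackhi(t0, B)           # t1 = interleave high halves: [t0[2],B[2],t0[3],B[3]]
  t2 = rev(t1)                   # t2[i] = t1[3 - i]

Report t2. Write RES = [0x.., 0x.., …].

t0 = [0xa0, 0x61, 0x1c, 0xbd]
t1 = [0x1c, 0x05, 0xbd, 0xc3]
t2 = [0xc3, 0xbd, 0x05, 0x1c]

RES = [ 0xc3  0xbd  0x05  0x1c ]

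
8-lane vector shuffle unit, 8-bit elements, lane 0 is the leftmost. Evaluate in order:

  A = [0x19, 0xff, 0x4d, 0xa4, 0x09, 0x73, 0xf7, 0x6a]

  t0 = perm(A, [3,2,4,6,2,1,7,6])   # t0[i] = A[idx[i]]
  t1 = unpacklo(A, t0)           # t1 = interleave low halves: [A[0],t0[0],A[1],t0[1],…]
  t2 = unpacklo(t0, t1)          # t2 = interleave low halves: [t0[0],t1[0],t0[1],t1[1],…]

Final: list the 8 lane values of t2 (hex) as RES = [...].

  t0: a4 4d 09 f7 4d ff 6a f7
  t1: 19 a4 ff 4d 4d 09 a4 f7
  t2: a4 19 4d a4 09 ff f7 4d

RES = [0xa4, 0x19, 0x4d, 0xa4, 0x09, 0xff, 0xf7, 0x4d]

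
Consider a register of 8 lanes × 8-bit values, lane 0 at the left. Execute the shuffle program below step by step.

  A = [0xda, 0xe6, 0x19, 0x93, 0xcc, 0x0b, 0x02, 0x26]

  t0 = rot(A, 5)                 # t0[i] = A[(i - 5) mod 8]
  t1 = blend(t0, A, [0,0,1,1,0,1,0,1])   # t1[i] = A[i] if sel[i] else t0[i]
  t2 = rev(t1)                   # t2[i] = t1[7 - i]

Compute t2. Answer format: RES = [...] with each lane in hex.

  t0: 93 cc 0b 02 26 da e6 19
  t1: 93 cc 19 93 26 0b e6 26
  t2: 26 e6 0b 26 93 19 cc 93

RES = [0x26, 0xe6, 0x0b, 0x26, 0x93, 0x19, 0xcc, 0x93]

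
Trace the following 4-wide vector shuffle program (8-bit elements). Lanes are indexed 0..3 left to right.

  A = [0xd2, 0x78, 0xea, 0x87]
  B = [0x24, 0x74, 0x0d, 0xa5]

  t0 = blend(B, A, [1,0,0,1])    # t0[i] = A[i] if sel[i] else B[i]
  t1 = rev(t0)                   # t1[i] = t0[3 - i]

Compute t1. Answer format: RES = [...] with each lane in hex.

RES = [ 0x87  0x0d  0x74  0xd2 ]

t0 = [0xd2, 0x74, 0x0d, 0x87]
t1 = [0x87, 0x0d, 0x74, 0xd2]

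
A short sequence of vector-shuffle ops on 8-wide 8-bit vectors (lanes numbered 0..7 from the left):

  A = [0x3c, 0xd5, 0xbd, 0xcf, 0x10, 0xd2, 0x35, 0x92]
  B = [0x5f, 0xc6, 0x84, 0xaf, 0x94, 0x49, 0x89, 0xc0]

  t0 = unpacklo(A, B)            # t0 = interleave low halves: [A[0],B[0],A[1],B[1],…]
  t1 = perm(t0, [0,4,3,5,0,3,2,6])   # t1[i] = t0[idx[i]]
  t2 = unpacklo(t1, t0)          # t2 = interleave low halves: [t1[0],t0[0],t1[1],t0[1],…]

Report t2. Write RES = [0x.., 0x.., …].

→ t0 |3c|5f|d5|c6|bd|84|cf|af|
→ t1 |3c|bd|c6|84|3c|c6|d5|cf|
→ t2 |3c|3c|bd|5f|c6|d5|84|c6|

RES = [0x3c, 0x3c, 0xbd, 0x5f, 0xc6, 0xd5, 0x84, 0xc6]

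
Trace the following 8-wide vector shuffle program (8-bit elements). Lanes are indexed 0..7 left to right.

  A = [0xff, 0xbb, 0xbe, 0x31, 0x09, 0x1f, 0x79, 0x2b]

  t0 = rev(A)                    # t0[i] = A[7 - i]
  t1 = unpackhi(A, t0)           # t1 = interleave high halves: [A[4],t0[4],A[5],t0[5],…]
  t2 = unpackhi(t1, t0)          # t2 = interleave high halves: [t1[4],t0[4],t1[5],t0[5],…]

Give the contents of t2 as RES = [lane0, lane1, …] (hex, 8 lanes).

RES = [0x79, 0x31, 0xbb, 0xbe, 0x2b, 0xbb, 0xff, 0xff]

→ t0 |2b|79|1f|09|31|be|bb|ff|
→ t1 |09|31|1f|be|79|bb|2b|ff|
→ t2 |79|31|bb|be|2b|bb|ff|ff|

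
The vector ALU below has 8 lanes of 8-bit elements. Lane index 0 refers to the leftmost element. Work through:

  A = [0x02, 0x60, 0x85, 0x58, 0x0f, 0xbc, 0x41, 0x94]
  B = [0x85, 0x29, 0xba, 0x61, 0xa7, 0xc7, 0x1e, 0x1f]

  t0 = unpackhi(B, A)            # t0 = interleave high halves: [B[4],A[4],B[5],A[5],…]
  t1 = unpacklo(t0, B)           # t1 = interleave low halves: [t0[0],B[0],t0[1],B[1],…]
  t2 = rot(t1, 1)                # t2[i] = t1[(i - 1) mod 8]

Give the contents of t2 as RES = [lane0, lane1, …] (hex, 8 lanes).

RES = [0x61, 0xa7, 0x85, 0x0f, 0x29, 0xc7, 0xba, 0xbc]

→ t0 |a7|0f|c7|bc|1e|41|1f|94|
→ t1 |a7|85|0f|29|c7|ba|bc|61|
→ t2 |61|a7|85|0f|29|c7|ba|bc|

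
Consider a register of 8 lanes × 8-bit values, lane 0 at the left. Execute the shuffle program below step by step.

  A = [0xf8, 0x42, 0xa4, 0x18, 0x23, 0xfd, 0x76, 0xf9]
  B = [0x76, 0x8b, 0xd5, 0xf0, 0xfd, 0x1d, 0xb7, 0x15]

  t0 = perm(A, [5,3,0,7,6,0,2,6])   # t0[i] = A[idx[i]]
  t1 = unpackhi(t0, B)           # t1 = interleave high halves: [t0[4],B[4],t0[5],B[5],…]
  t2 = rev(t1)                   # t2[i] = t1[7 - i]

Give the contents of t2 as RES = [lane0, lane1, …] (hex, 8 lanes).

  t0: fd 18 f8 f9 76 f8 a4 76
  t1: 76 fd f8 1d a4 b7 76 15
  t2: 15 76 b7 a4 1d f8 fd 76

RES = [ 0x15  0x76  0xb7  0xa4  0x1d  0xf8  0xfd  0x76 ]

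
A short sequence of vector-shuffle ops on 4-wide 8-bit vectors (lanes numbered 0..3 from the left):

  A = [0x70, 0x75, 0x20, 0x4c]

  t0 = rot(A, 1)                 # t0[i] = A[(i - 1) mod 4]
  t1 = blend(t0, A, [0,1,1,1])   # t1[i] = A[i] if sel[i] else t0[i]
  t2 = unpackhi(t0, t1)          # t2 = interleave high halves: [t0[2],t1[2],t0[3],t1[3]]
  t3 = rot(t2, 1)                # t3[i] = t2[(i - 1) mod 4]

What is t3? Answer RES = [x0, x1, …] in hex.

RES = [ 0x4c  0x75  0x20  0x20 ]

  t0: 4c 70 75 20
  t1: 4c 75 20 4c
  t2: 75 20 20 4c
  t3: 4c 75 20 20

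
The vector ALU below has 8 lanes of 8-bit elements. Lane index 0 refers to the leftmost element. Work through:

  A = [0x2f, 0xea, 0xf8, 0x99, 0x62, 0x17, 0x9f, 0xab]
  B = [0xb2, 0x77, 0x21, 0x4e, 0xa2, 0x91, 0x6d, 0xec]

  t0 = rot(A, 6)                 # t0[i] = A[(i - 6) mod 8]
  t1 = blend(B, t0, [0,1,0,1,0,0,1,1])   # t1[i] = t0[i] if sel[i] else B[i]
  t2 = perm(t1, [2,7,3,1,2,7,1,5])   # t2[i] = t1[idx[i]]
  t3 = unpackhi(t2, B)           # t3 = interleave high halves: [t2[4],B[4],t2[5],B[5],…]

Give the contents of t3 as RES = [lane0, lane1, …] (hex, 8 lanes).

RES = [ 0x21  0xa2  0xea  0x91  0x99  0x6d  0x91  0xec ]

t0 = [0xf8, 0x99, 0x62, 0x17, 0x9f, 0xab, 0x2f, 0xea]
t1 = [0xb2, 0x99, 0x21, 0x17, 0xa2, 0x91, 0x2f, 0xea]
t2 = [0x21, 0xea, 0x17, 0x99, 0x21, 0xea, 0x99, 0x91]
t3 = [0x21, 0xa2, 0xea, 0x91, 0x99, 0x6d, 0x91, 0xec]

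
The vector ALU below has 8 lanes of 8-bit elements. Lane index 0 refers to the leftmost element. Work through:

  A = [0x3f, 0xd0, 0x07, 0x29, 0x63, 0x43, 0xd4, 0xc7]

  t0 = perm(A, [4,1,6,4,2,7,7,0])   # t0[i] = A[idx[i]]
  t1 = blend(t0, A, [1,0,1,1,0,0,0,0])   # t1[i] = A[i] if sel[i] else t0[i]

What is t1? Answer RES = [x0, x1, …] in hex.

  t0: 63 d0 d4 63 07 c7 c7 3f
  t1: 3f d0 07 29 07 c7 c7 3f

RES = [ 0x3f  0xd0  0x07  0x29  0x07  0xc7  0xc7  0x3f ]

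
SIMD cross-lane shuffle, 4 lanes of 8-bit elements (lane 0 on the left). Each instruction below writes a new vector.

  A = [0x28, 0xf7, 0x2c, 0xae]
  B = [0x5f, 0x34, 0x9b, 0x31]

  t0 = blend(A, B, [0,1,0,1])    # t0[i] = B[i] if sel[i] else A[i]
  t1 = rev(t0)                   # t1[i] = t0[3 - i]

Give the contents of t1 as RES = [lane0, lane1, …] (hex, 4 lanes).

  t0: 28 34 2c 31
  t1: 31 2c 34 28

RES = [0x31, 0x2c, 0x34, 0x28]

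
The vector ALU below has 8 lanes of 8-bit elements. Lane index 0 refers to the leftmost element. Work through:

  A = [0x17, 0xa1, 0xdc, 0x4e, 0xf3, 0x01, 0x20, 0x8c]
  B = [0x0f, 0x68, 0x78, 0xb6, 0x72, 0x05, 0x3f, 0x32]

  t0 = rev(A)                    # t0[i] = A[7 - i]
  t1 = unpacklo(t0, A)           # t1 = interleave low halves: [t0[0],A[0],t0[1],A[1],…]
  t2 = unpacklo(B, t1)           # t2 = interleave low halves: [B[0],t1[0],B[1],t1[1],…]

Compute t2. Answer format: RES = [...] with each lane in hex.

RES = [ 0x0f  0x8c  0x68  0x17  0x78  0x20  0xb6  0xa1 ]

→ t0 |8c|20|01|f3|4e|dc|a1|17|
→ t1 |8c|17|20|a1|01|dc|f3|4e|
→ t2 |0f|8c|68|17|78|20|b6|a1|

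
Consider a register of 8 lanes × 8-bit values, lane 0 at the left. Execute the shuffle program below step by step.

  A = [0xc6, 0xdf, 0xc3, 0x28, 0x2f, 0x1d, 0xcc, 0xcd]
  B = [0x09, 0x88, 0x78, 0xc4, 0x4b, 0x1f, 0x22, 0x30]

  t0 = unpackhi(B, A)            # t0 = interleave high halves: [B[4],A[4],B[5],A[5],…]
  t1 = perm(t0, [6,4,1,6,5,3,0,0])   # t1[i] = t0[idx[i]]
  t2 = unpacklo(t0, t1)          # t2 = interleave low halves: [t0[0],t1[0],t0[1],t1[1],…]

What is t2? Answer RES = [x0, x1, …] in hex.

RES = [0x4b, 0x30, 0x2f, 0x22, 0x1f, 0x2f, 0x1d, 0x30]

→ t0 |4b|2f|1f|1d|22|cc|30|cd|
→ t1 |30|22|2f|30|cc|1d|4b|4b|
→ t2 |4b|30|2f|22|1f|2f|1d|30|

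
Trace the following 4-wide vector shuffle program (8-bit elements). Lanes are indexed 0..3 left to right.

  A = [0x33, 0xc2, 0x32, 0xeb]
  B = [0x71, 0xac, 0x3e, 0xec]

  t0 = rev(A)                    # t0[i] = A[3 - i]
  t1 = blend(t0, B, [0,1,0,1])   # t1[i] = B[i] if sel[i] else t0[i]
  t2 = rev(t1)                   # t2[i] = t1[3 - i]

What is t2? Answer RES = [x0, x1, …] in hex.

RES = [0xec, 0xc2, 0xac, 0xeb]

→ t0 |eb|32|c2|33|
→ t1 |eb|ac|c2|ec|
→ t2 |ec|c2|ac|eb|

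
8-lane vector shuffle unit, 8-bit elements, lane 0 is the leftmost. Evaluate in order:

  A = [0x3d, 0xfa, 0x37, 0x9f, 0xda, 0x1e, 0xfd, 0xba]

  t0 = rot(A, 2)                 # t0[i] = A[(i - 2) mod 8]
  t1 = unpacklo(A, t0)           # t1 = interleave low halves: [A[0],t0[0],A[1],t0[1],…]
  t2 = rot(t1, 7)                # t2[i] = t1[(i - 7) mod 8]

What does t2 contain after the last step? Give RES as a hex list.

  t0: fd ba 3d fa 37 9f da 1e
  t1: 3d fd fa ba 37 3d 9f fa
  t2: fd fa ba 37 3d 9f fa 3d

RES = [0xfd, 0xfa, 0xba, 0x37, 0x3d, 0x9f, 0xfa, 0x3d]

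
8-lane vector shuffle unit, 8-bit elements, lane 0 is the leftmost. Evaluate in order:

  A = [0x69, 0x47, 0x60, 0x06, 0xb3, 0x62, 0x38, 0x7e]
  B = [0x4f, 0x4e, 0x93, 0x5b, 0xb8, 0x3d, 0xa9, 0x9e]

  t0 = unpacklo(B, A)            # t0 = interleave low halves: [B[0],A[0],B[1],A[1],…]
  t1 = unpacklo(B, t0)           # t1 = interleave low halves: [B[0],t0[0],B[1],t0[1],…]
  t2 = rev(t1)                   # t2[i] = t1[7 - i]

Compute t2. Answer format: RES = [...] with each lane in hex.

RES = [ 0x47  0x5b  0x4e  0x93  0x69  0x4e  0x4f  0x4f ]

t0 = [0x4f, 0x69, 0x4e, 0x47, 0x93, 0x60, 0x5b, 0x06]
t1 = [0x4f, 0x4f, 0x4e, 0x69, 0x93, 0x4e, 0x5b, 0x47]
t2 = [0x47, 0x5b, 0x4e, 0x93, 0x69, 0x4e, 0x4f, 0x4f]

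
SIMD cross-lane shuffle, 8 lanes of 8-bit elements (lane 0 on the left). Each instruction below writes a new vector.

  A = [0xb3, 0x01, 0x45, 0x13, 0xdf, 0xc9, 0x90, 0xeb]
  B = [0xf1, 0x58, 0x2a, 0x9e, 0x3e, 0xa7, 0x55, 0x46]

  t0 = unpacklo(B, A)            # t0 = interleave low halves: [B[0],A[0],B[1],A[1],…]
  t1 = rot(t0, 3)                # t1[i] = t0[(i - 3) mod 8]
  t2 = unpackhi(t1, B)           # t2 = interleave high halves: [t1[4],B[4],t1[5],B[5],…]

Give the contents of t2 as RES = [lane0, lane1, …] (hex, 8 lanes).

RES = [0xb3, 0x3e, 0x58, 0xa7, 0x01, 0x55, 0x2a, 0x46]

→ t0 |f1|b3|58|01|2a|45|9e|13|
→ t1 |45|9e|13|f1|b3|58|01|2a|
→ t2 |b3|3e|58|a7|01|55|2a|46|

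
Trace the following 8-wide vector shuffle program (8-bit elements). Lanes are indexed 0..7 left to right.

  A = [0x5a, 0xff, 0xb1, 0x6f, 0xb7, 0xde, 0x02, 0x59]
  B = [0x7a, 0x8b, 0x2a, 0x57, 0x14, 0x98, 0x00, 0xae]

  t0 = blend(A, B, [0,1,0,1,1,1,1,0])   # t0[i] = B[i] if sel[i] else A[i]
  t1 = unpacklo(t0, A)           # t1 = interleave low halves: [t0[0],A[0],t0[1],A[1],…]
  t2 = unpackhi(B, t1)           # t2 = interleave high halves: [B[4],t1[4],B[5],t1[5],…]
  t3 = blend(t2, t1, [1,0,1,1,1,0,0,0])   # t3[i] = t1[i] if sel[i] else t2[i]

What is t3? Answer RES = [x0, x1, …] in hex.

RES = [ 0x5a  0xb1  0x8b  0xff  0xb1  0x57  0xae  0x6f ]

t0 = [0x5a, 0x8b, 0xb1, 0x57, 0x14, 0x98, 0x00, 0x59]
t1 = [0x5a, 0x5a, 0x8b, 0xff, 0xb1, 0xb1, 0x57, 0x6f]
t2 = [0x14, 0xb1, 0x98, 0xb1, 0x00, 0x57, 0xae, 0x6f]
t3 = [0x5a, 0xb1, 0x8b, 0xff, 0xb1, 0x57, 0xae, 0x6f]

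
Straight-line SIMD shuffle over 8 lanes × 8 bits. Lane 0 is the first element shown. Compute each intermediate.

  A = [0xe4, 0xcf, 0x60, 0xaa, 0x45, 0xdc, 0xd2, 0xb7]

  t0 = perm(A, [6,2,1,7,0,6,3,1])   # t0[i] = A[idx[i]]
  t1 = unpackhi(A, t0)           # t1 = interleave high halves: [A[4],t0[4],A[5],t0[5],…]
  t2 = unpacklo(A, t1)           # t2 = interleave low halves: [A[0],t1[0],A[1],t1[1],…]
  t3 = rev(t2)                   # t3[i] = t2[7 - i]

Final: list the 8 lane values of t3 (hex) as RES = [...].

RES = [ 0xd2  0xaa  0xdc  0x60  0xe4  0xcf  0x45  0xe4 ]

  t0: d2 60 cf b7 e4 d2 aa cf
  t1: 45 e4 dc d2 d2 aa b7 cf
  t2: e4 45 cf e4 60 dc aa d2
  t3: d2 aa dc 60 e4 cf 45 e4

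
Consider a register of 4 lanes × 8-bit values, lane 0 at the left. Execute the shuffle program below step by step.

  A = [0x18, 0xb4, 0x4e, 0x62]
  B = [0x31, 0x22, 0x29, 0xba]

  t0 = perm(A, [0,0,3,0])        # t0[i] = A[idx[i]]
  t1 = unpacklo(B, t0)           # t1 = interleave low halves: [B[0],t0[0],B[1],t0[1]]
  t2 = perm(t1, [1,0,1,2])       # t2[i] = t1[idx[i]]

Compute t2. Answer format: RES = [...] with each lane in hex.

→ t0 |18|18|62|18|
→ t1 |31|18|22|18|
→ t2 |18|31|18|22|

RES = [ 0x18  0x31  0x18  0x22 ]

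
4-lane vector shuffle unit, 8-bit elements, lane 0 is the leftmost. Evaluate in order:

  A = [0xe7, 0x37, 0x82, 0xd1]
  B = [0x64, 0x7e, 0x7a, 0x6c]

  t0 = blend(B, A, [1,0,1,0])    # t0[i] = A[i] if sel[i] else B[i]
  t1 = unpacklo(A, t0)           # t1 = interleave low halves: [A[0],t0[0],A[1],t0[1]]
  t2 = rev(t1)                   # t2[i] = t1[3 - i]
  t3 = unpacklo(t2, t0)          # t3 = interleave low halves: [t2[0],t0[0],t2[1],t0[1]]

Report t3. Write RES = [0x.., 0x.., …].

→ t0 |e7|7e|82|6c|
→ t1 |e7|e7|37|7e|
→ t2 |7e|37|e7|e7|
→ t3 |7e|e7|37|7e|

RES = [ 0x7e  0xe7  0x37  0x7e ]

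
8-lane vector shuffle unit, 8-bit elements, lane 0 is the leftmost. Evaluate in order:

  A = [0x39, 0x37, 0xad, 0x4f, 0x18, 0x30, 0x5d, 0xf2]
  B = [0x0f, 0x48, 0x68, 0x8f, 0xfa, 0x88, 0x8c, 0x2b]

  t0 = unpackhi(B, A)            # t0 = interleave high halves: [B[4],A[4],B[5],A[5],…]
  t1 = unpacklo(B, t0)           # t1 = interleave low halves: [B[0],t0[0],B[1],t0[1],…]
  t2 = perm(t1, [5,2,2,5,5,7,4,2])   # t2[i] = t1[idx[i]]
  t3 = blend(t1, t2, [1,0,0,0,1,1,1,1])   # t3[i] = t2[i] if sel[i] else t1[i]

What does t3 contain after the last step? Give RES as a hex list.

RES = [0x88, 0xfa, 0x48, 0x18, 0x88, 0x30, 0x68, 0x48]

t0 = [0xfa, 0x18, 0x88, 0x30, 0x8c, 0x5d, 0x2b, 0xf2]
t1 = [0x0f, 0xfa, 0x48, 0x18, 0x68, 0x88, 0x8f, 0x30]
t2 = [0x88, 0x48, 0x48, 0x88, 0x88, 0x30, 0x68, 0x48]
t3 = [0x88, 0xfa, 0x48, 0x18, 0x88, 0x30, 0x68, 0x48]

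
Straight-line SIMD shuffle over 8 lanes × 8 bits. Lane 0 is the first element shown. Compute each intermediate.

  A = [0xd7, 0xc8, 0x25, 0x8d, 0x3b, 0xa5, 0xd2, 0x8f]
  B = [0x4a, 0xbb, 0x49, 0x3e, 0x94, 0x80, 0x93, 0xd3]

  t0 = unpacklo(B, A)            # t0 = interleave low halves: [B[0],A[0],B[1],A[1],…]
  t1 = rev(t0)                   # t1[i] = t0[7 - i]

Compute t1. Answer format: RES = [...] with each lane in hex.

  t0: 4a d7 bb c8 49 25 3e 8d
  t1: 8d 3e 25 49 c8 bb d7 4a

RES = [0x8d, 0x3e, 0x25, 0x49, 0xc8, 0xbb, 0xd7, 0x4a]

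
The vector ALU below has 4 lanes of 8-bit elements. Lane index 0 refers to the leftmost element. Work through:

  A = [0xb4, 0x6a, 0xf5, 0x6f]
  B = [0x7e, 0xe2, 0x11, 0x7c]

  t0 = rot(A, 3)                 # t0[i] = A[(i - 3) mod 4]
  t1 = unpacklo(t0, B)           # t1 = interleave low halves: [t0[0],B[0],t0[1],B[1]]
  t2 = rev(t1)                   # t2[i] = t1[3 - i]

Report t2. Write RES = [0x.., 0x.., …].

RES = [ 0xe2  0xf5  0x7e  0x6a ]

t0 = [0x6a, 0xf5, 0x6f, 0xb4]
t1 = [0x6a, 0x7e, 0xf5, 0xe2]
t2 = [0xe2, 0xf5, 0x7e, 0x6a]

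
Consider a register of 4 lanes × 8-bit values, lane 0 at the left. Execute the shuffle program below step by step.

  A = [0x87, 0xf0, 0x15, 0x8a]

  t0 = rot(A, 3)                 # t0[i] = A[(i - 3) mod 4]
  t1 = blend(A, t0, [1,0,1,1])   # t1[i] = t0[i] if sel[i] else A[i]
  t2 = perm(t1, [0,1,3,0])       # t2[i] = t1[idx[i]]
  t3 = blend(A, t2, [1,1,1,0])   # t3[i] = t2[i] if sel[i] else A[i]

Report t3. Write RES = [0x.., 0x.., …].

RES = [0xf0, 0xf0, 0x87, 0x8a]

→ t0 |f0|15|8a|87|
→ t1 |f0|f0|8a|87|
→ t2 |f0|f0|87|f0|
→ t3 |f0|f0|87|8a|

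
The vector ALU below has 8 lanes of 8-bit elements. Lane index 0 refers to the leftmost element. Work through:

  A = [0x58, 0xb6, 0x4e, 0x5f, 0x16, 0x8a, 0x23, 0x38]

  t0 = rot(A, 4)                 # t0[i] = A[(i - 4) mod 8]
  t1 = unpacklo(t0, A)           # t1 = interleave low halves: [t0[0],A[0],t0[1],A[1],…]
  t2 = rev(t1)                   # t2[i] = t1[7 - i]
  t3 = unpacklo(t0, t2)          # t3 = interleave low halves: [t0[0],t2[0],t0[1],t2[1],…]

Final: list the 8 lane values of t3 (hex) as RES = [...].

  t0: 16 8a 23 38 58 b6 4e 5f
  t1: 16 58 8a b6 23 4e 38 5f
  t2: 5f 38 4e 23 b6 8a 58 16
  t3: 16 5f 8a 38 23 4e 38 23

RES = [ 0x16  0x5f  0x8a  0x38  0x23  0x4e  0x38  0x23 ]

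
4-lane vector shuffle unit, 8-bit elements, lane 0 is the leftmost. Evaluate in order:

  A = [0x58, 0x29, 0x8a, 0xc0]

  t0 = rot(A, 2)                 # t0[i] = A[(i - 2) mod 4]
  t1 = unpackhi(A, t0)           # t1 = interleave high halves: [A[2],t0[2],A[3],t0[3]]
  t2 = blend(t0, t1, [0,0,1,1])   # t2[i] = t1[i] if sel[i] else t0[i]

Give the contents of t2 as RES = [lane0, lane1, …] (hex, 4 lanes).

RES = [0x8a, 0xc0, 0xc0, 0x29]

  t0: 8a c0 58 29
  t1: 8a 58 c0 29
  t2: 8a c0 c0 29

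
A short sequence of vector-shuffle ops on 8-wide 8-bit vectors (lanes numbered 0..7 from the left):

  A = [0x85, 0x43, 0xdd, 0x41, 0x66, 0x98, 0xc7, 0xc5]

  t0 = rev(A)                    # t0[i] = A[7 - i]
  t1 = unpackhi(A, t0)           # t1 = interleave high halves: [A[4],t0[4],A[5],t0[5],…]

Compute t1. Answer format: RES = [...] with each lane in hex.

→ t0 |c5|c7|98|66|41|dd|43|85|
→ t1 |66|41|98|dd|c7|43|c5|85|

RES = [ 0x66  0x41  0x98  0xdd  0xc7  0x43  0xc5  0x85 ]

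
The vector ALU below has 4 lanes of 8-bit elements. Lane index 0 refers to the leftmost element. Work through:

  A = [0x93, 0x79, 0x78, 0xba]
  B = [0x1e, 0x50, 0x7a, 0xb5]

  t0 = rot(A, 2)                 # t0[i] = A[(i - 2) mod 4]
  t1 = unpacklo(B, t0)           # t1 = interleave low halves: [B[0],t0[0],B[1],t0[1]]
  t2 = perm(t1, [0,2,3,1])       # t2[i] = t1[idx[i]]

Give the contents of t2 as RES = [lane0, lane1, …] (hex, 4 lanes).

t0 = [0x78, 0xba, 0x93, 0x79]
t1 = [0x1e, 0x78, 0x50, 0xba]
t2 = [0x1e, 0x50, 0xba, 0x78]

RES = [0x1e, 0x50, 0xba, 0x78]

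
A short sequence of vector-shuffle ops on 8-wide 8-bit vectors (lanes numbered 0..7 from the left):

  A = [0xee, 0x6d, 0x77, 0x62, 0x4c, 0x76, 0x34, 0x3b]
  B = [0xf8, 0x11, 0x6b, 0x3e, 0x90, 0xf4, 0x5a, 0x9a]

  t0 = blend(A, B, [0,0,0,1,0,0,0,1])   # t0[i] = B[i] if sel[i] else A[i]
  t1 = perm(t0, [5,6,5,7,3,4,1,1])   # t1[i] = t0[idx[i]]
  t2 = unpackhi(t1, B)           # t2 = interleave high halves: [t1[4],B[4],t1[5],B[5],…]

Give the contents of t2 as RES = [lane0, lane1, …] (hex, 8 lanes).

→ t0 |ee|6d|77|3e|4c|76|34|9a|
→ t1 |76|34|76|9a|3e|4c|6d|6d|
→ t2 |3e|90|4c|f4|6d|5a|6d|9a|

RES = [0x3e, 0x90, 0x4c, 0xf4, 0x6d, 0x5a, 0x6d, 0x9a]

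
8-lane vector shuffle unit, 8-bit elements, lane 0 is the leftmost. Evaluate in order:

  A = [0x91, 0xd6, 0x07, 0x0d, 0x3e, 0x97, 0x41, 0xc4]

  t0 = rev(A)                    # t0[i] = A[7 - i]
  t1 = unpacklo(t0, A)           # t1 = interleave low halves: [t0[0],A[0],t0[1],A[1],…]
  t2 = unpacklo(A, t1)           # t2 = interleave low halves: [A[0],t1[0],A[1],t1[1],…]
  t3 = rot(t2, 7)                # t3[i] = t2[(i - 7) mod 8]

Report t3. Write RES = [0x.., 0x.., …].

RES = [0xc4, 0xd6, 0x91, 0x07, 0x41, 0x0d, 0xd6, 0x91]

t0 = [0xc4, 0x41, 0x97, 0x3e, 0x0d, 0x07, 0xd6, 0x91]
t1 = [0xc4, 0x91, 0x41, 0xd6, 0x97, 0x07, 0x3e, 0x0d]
t2 = [0x91, 0xc4, 0xd6, 0x91, 0x07, 0x41, 0x0d, 0xd6]
t3 = [0xc4, 0xd6, 0x91, 0x07, 0x41, 0x0d, 0xd6, 0x91]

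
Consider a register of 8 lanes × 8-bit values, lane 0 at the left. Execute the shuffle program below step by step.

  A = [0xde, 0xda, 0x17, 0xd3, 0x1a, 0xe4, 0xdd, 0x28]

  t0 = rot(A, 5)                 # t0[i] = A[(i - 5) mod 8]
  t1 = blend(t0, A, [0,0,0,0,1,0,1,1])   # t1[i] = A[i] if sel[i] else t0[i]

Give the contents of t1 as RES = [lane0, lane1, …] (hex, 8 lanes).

RES = [ 0xd3  0x1a  0xe4  0xdd  0x1a  0xde  0xdd  0x28 ]

  t0: d3 1a e4 dd 28 de da 17
  t1: d3 1a e4 dd 1a de dd 28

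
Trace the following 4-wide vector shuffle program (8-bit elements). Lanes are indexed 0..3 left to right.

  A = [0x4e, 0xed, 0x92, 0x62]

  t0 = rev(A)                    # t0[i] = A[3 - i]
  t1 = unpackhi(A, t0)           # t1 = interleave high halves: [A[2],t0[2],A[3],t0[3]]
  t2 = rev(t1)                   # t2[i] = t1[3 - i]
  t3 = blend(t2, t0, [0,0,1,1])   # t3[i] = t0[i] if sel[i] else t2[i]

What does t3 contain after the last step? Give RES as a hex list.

RES = [0x4e, 0x62, 0xed, 0x4e]

  t0: 62 92 ed 4e
  t1: 92 ed 62 4e
  t2: 4e 62 ed 92
  t3: 4e 62 ed 4e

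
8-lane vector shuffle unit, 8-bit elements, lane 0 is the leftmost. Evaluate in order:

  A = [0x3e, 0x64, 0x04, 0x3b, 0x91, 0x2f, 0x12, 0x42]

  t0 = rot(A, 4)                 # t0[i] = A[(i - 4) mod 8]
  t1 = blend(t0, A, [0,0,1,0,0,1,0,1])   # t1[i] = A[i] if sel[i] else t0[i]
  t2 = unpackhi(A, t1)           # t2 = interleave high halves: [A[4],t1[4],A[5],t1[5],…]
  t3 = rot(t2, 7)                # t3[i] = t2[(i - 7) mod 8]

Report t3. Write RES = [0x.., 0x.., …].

  t0: 91 2f 12 42 3e 64 04 3b
  t1: 91 2f 04 42 3e 2f 04 42
  t2: 91 3e 2f 2f 12 04 42 42
  t3: 3e 2f 2f 12 04 42 42 91

RES = [0x3e, 0x2f, 0x2f, 0x12, 0x04, 0x42, 0x42, 0x91]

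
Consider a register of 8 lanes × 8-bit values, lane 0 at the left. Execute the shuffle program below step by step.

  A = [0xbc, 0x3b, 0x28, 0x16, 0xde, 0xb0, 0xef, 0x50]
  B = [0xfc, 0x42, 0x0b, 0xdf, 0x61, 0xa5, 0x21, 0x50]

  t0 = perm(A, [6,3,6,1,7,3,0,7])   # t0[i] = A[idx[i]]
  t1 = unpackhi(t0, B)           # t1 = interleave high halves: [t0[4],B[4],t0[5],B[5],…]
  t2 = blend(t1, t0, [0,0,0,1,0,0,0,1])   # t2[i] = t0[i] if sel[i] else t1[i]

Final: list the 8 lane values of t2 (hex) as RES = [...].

RES = [ 0x50  0x61  0x16  0x3b  0xbc  0x21  0x50  0x50 ]

t0 = [0xef, 0x16, 0xef, 0x3b, 0x50, 0x16, 0xbc, 0x50]
t1 = [0x50, 0x61, 0x16, 0xa5, 0xbc, 0x21, 0x50, 0x50]
t2 = [0x50, 0x61, 0x16, 0x3b, 0xbc, 0x21, 0x50, 0x50]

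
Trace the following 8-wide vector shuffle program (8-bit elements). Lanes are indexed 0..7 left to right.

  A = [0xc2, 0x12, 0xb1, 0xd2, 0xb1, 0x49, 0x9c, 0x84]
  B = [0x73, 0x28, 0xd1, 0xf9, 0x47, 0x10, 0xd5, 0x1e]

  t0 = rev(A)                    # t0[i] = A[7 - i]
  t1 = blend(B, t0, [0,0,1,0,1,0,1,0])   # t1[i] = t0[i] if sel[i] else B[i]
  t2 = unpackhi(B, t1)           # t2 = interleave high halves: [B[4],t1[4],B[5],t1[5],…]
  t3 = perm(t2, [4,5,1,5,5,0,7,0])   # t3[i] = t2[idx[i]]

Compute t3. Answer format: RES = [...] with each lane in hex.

RES = [0xd5, 0x12, 0xd2, 0x12, 0x12, 0x47, 0x1e, 0x47]

t0 = [0x84, 0x9c, 0x49, 0xb1, 0xd2, 0xb1, 0x12, 0xc2]
t1 = [0x73, 0x28, 0x49, 0xf9, 0xd2, 0x10, 0x12, 0x1e]
t2 = [0x47, 0xd2, 0x10, 0x10, 0xd5, 0x12, 0x1e, 0x1e]
t3 = [0xd5, 0x12, 0xd2, 0x12, 0x12, 0x47, 0x1e, 0x47]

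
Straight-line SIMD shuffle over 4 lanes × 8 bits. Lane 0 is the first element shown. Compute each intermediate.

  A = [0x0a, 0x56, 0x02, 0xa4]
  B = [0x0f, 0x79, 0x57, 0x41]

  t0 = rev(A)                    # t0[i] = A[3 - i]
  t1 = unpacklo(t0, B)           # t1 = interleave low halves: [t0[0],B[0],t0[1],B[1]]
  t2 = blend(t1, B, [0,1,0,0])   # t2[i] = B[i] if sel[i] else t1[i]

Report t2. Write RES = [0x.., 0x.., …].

RES = [ 0xa4  0x79  0x02  0x79 ]

  t0: a4 02 56 0a
  t1: a4 0f 02 79
  t2: a4 79 02 79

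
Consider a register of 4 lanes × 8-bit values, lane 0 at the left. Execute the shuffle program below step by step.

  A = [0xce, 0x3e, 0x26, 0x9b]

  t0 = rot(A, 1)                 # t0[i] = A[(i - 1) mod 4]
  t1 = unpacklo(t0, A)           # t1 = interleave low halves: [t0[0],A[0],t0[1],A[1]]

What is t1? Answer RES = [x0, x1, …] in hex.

  t0: 9b ce 3e 26
  t1: 9b ce ce 3e

RES = [ 0x9b  0xce  0xce  0x3e ]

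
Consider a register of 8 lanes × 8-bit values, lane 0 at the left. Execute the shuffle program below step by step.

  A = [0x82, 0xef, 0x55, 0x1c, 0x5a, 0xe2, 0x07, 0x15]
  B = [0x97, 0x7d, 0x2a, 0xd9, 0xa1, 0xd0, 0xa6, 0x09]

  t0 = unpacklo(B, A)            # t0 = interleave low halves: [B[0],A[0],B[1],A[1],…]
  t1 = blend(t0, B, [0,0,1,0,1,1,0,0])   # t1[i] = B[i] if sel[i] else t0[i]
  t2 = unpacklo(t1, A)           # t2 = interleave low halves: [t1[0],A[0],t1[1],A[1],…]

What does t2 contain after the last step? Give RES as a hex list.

→ t0 |97|82|7d|ef|2a|55|d9|1c|
→ t1 |97|82|2a|ef|a1|d0|d9|1c|
→ t2 |97|82|82|ef|2a|55|ef|1c|

RES = [ 0x97  0x82  0x82  0xef  0x2a  0x55  0xef  0x1c ]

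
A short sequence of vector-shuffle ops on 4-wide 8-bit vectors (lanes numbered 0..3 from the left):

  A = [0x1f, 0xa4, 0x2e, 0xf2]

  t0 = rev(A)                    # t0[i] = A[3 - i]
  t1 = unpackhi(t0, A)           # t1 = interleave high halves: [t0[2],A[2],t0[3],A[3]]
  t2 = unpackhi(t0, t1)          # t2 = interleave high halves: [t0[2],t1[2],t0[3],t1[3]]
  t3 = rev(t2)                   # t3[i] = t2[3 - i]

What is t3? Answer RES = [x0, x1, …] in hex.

→ t0 |f2|2e|a4|1f|
→ t1 |a4|2e|1f|f2|
→ t2 |a4|1f|1f|f2|
→ t3 |f2|1f|1f|a4|

RES = [ 0xf2  0x1f  0x1f  0xa4 ]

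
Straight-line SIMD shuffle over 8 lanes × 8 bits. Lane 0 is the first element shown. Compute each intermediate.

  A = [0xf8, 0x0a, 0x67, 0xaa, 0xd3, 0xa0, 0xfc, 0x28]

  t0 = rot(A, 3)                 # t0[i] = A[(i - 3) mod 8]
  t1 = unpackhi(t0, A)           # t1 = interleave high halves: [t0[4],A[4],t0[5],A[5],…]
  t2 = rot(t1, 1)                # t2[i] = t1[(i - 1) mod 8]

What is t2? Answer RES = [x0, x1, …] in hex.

→ t0 |a0|fc|28|f8|0a|67|aa|d3|
→ t1 |0a|d3|67|a0|aa|fc|d3|28|
→ t2 |28|0a|d3|67|a0|aa|fc|d3|

RES = [0x28, 0x0a, 0xd3, 0x67, 0xa0, 0xaa, 0xfc, 0xd3]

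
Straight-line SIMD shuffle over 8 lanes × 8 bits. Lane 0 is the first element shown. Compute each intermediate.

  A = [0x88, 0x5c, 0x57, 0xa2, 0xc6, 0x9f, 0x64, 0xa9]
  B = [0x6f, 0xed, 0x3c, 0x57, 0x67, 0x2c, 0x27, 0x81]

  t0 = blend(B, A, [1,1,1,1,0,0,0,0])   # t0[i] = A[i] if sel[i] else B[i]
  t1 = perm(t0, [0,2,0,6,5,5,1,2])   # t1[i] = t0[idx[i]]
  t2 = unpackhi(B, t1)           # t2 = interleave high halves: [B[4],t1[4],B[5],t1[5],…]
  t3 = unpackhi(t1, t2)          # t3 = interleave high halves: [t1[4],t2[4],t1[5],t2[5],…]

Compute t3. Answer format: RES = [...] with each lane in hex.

RES = [ 0x2c  0x27  0x2c  0x5c  0x5c  0x81  0x57  0x57 ]

→ t0 |88|5c|57|a2|67|2c|27|81|
→ t1 |88|57|88|27|2c|2c|5c|57|
→ t2 |67|2c|2c|2c|27|5c|81|57|
→ t3 |2c|27|2c|5c|5c|81|57|57|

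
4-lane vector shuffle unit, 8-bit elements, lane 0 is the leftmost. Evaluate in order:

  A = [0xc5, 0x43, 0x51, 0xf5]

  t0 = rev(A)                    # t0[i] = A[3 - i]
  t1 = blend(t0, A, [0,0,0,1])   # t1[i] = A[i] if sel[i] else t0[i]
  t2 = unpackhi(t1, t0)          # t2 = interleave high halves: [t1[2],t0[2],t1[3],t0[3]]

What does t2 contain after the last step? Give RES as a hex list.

t0 = [0xf5, 0x51, 0x43, 0xc5]
t1 = [0xf5, 0x51, 0x43, 0xf5]
t2 = [0x43, 0x43, 0xf5, 0xc5]

RES = [ 0x43  0x43  0xf5  0xc5 ]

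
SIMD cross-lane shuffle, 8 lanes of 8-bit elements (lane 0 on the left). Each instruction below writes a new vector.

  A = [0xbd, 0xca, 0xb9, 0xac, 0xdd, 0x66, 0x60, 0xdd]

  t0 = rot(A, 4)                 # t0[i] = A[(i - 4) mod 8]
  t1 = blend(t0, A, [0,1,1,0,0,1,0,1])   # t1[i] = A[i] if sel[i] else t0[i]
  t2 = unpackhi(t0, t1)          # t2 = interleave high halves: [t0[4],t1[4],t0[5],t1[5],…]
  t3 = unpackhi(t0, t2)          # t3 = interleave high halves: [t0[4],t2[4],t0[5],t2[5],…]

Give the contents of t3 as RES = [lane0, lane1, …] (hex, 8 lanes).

RES = [ 0xbd  0xb9  0xca  0xb9  0xb9  0xac  0xac  0xdd ]

→ t0 |dd|66|60|dd|bd|ca|b9|ac|
→ t1 |dd|ca|b9|dd|bd|66|b9|dd|
→ t2 |bd|bd|ca|66|b9|b9|ac|dd|
→ t3 |bd|b9|ca|b9|b9|ac|ac|dd|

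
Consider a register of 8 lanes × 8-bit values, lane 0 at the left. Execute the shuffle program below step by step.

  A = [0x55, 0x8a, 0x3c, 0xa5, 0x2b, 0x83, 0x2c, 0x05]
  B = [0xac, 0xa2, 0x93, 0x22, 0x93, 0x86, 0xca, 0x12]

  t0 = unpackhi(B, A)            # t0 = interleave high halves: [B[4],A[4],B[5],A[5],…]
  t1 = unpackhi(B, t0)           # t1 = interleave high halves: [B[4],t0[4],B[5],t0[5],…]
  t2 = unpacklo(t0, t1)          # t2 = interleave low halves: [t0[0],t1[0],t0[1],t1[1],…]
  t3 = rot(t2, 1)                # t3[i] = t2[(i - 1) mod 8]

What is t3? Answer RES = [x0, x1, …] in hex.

RES = [ 0x2c  0x93  0x93  0x2b  0xca  0x86  0x86  0x83 ]

  t0: 93 2b 86 83 ca 2c 12 05
  t1: 93 ca 86 2c ca 12 12 05
  t2: 93 93 2b ca 86 86 83 2c
  t3: 2c 93 93 2b ca 86 86 83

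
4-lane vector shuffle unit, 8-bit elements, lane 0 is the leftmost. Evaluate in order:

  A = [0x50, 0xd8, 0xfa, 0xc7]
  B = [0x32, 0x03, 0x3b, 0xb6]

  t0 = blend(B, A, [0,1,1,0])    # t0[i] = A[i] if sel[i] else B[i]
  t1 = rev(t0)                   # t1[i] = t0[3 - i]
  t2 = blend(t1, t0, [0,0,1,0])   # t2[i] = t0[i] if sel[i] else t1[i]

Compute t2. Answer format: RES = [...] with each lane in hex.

RES = [ 0xb6  0xfa  0xfa  0x32 ]

t0 = [0x32, 0xd8, 0xfa, 0xb6]
t1 = [0xb6, 0xfa, 0xd8, 0x32]
t2 = [0xb6, 0xfa, 0xfa, 0x32]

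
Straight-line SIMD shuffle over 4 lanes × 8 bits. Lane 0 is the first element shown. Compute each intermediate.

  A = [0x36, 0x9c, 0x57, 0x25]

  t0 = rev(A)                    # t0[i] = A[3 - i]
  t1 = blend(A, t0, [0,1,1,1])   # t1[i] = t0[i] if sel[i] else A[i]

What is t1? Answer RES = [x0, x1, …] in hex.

RES = [ 0x36  0x57  0x9c  0x36 ]

→ t0 |25|57|9c|36|
→ t1 |36|57|9c|36|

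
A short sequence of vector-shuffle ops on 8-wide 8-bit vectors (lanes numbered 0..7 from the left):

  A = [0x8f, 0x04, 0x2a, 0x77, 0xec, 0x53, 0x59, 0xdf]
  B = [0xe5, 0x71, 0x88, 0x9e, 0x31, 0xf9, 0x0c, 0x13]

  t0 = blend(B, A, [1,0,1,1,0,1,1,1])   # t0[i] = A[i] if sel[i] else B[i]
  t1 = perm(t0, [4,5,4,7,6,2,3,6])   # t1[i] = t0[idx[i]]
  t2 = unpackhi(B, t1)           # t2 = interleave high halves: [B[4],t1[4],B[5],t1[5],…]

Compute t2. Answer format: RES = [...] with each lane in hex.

RES = [ 0x31  0x59  0xf9  0x2a  0x0c  0x77  0x13  0x59 ]

→ t0 |8f|71|2a|77|31|53|59|df|
→ t1 |31|53|31|df|59|2a|77|59|
→ t2 |31|59|f9|2a|0c|77|13|59|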